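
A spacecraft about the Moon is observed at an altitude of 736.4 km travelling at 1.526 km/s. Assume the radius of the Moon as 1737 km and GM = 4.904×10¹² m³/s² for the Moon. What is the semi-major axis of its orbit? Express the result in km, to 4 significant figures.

r = 1737 + 736.4 = 2473.4 km = 2.473×10⁶ m.
Vis-viva rearranged: 1/a = 2/r − v²/μ = 8.086×10⁻⁷ − 4.749×10⁻⁷ = 3.338×10⁻⁷ m⁻¹.
a = 2.996×10⁶ m = 2996.2 km.

a ≈ 2996 km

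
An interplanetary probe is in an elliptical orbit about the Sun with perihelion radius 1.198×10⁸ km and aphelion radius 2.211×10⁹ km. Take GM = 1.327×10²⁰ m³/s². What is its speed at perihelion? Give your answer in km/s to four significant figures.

v ≈ 45.84 km/s

Semi-major axis a = (r_p + r_a)/2 = 1.1654×10⁹ km = 1.165×10¹² m.
Vis-viva: v² = μ(2/r − 1/a) = 1.327×10²⁰ × (1.669×10⁻¹¹ − 8.581×10⁻¹³) = 2.101×10⁹ m²/s².
v = 45840 m/s = 45.84 km/s.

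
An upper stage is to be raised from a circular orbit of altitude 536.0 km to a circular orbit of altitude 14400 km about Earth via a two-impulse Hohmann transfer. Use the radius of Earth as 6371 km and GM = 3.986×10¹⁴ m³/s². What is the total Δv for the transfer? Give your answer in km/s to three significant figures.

Δv_total ≈ 3.00 km/s

r₁ = 6371 + 536.0 = 6907.0 km = 6.9070×10⁶ m.
r₂ = 6371 + 14400 = 20771 km = 2.0771×10⁷ m.
Transfer ellipse a_t = (r₁ + r₂)/2 = 1.384×10⁷ m.
At r₁: circular v_c1 = √(μ/r₁) = 7597 m/s; transfer-perigee v_p = √[μ(2/r₁ − 1/a_t)] = 9307 m/s.
Δv₁ = v_p − v_c1 = 1710 m/s.
At r₂: circular v_c2 = √(μ/r₂) = 4381 m/s; transfer-apogee v_a = √[μ(2/r₂ − 1/a_t)] = 3095 m/s.
Δv₂ = v_c2 − v_a = 1286 m/s.
Total Δv = Δv₁ + Δv₂ = 2996 m/s = 2.996 km/s.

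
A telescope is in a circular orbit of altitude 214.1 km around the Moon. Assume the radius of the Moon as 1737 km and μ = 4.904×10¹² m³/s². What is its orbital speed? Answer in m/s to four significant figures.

v ≈ 1585 m/s

r = 1737 + 214.1 = 1951.1 km = 1.9511×10⁶ m.
For a circular orbit v = √(μ/r) = √(4.904×10¹² / 1.951×10⁶) = √(2.513×10⁶) = 1585 m/s.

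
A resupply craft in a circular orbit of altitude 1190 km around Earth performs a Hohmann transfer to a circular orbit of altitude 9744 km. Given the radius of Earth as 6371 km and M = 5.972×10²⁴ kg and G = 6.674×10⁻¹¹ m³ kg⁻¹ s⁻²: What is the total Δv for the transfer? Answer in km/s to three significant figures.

μ = GM = 6.674×10⁻¹¹ × 5.972×10²⁴ = 3.986×10¹⁴ m³/s².
r₁ = 6371 + 1190 = 7561.0 km = 7.5610×10⁶ m.
r₂ = 6371 + 9744 = 16115 km = 1.6115×10⁷ m.
Transfer ellipse a_t = (r₁ + r₂)/2 = 1.184×10⁷ m.
At r₁: circular v_c1 = √(μ/r₁) = 7260 m/s; transfer-perigee v_p = √[μ(2/r₁ − 1/a_t)] = 8471 m/s.
Δv₁ = v_p − v_c1 = 1211 m/s.
At r₂: circular v_c2 = √(μ/r₂) = 4973 m/s; transfer-apogee v_a = √[μ(2/r₂ − 1/a_t)] = 3975 m/s.
Δv₂ = v_c2 − v_a = 998.7 m/s.
Total Δv = Δv₁ + Δv₂ = 2209 m/s = 2.209 km/s.

Δv_total ≈ 2.21 km/s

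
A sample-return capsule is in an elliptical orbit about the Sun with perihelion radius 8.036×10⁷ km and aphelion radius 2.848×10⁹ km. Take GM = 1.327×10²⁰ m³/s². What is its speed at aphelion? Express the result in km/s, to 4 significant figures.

Semi-major axis a = (r_p + r_a)/2 = 1.4642×10⁹ km = 1.464×10¹² m.
Vis-viva: v² = μ(2/r − 1/a) = 1.327×10²⁰ × (7.022×10⁻¹³ − 6.830×10⁻¹³) = 2.557×10⁶ m²/s².
v = 1599 m/s = 1.599 km/s.

v ≈ 1.599 km/s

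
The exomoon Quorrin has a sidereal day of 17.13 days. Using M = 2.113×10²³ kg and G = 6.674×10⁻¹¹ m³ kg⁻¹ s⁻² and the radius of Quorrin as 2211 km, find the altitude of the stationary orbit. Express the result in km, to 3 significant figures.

h_sync ≈ 89900 km

μ = GM = 6.674×10⁻¹¹ × 2.113×10²³ = 1.410×10¹³ m³/s².
T = 17.13 days = 1.480×10⁶ s.
A synchronous orbit has period T, so by Kepler's third law a = (μT²/4π²)^(1/3).
μT²/4π² = 1.410×10¹³ × (1.480×10⁶)² / 39.48 = 7.825×10²³ m³.
a = 9.215×10⁷ m = 92149 km.
Altitude h = a − R = 92149 − 2211 = 89938 km.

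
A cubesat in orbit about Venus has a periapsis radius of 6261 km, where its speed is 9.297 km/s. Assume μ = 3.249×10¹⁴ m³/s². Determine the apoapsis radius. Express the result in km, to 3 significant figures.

apoapsis radius ≈ 31200 km

r_p = 6.261×10⁶ m.
Specific energy ε = v²/2 − μ/r = -8.676×10⁶ J/kg, so a = −μ/(2ε) = 1.873×10⁷ m.
The apsides satisfy r_p + r_a = 2a, so the apoapsis radius is 2a − r_p = 3.119×10⁷ m = 31189 km.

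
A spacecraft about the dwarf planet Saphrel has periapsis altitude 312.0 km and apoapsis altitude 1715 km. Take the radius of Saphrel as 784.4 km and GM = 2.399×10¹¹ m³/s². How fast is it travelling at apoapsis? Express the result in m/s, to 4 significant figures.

r_p = 784.4 + 312.0 = 1096.4 km = 1.0964×10⁶ m.
r_a = 784.4 + 1715 = 2499.4 km = 2.4994×10⁶ m.
Semi-major axis a = (r_p + r_a)/2 = 1797.9 km = 1.798×10⁶ m.
Vis-viva: v² = μ(2/r − 1/a) = 2.399×10¹¹ × (8.002×10⁻⁷ − 5.562×10⁻⁷) = 5.853×10⁴ m²/s².
v = 241.9 m/s.

v ≈ 241.9 m/s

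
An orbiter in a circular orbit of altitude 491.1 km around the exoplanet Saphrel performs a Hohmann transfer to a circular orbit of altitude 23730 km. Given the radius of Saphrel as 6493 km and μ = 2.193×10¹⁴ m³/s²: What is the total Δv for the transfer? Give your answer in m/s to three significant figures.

r₁ = 6493 + 491.1 = 6984.1 km = 6.9841×10⁶ m.
r₂ = 6493 + 23730 = 30223 km = 3.0223×10⁷ m.
Transfer ellipse a_t = (r₁ + r₂)/2 = 1.860×10⁷ m.
At r₁: circular v_c1 = √(μ/r₁) = 5604 m/s; transfer-periapsis v_p = √[μ(2/r₁ − 1/a_t)] = 7142 m/s.
Δv₁ = v_p − v_c1 = 1539 m/s.
At r₂: circular v_c2 = √(μ/r₂) = 2694 m/s; transfer-apoapsis v_a = √[μ(2/r₂ − 1/a_t)] = 1650 m/s.
Δv₂ = v_c2 − v_a = 1043 m/s.
Total Δv = Δv₁ + Δv₂ = 2582 m/s.

Δv_total ≈ 2580 m/s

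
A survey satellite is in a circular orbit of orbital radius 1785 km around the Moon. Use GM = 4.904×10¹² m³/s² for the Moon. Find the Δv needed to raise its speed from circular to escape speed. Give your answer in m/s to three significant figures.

r = 1785 km = 1.785×10⁶ m.
Circular speed v_c = √(μ/r) = 1658 m/s.
Escape speed v_esc = √(2μ/r) = √2 × v_c = 2344 m/s.
Δv = v_esc − v_c = 686.6 m/s.

Δv ≈ 687 m/s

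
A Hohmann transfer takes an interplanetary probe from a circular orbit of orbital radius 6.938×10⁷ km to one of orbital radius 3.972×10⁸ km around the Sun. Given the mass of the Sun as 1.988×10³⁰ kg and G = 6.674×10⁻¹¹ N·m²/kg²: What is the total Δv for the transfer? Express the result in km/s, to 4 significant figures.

Δv_total ≈ 21.64 km/s

μ = GM = 6.674×10⁻¹¹ × 1.988×10³⁰ = 1.327×10²⁰ m³/s².
r₁ = 6.938×10⁷ km = 6.938×10¹⁰ m.
r₂ = 3.972×10⁸ km = 3.972×10¹¹ m.
Transfer ellipse a_t = (r₁ + r₂)/2 = 2.333×10¹¹ m.
At r₁: circular v_c1 = √(μ/r₁) = 43730 m/s; transfer-perihelion v_p = √[μ(2/r₁ − 1/a_t)] = 57060 m/s.
Δv₁ = v_p − v_c1 = 13330 m/s.
At r₂: circular v_c2 = √(μ/r₂) = 18280 m/s; transfer-aphelion v_a = √[μ(2/r₂ − 1/a_t)] = 9967 m/s.
Δv₂ = v_c2 − v_a = 8310 m/s.
Total Δv = Δv₁ + Δv₂ = 21640 m/s = 21.64 km/s.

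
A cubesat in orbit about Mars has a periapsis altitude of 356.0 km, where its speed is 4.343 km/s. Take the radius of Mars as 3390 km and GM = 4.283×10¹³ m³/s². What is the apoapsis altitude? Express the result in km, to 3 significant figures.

apoapsis altitude ≈ 14300 km

r_p = 3390 + 356.0 = 3746.0 km = 3.746×10⁶ m.
Specific energy ε = v²/2 − μ/r = -2.003×10⁶ J/kg, so a = −μ/(2ε) = 1.069×10⁷ m.
The apsides satisfy r_p + r_a = 2a, so the apoapsis radius is 2a − r_p = 1.764×10⁷ m = 17640 km.
Apoapsis altitude = 17640 − 3390 = 14250 km.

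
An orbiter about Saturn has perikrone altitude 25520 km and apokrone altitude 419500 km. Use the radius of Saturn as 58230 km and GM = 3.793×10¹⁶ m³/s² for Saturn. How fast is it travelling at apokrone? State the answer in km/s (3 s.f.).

r_p = 58230 + 25520 = 83750 km = 8.3750×10⁷ m.
r_a = 58230 + 419500 = 477730 km = 4.7773×10⁸ m.
Semi-major axis a = (r_p + r_a)/2 = 2.8074×10⁵ km = 2.807×10⁸ m.
Vis-viva: v² = μ(2/r − 1/a) = 3.793×10¹⁶ × (4.186×10⁻⁹ − 3.562×10⁻⁹) = 2.369×10⁷ m²/s².
v = 4867 m/s = 4.867 km/s.

v ≈ 4.87 km/s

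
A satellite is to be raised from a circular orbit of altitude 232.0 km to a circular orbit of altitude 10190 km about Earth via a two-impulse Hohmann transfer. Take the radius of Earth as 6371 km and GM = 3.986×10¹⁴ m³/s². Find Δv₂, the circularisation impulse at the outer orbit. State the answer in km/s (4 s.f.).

Δv ≈ 1.202 km/s

r₁ = 6371 + 232.0 = 6603.0 km = 6.6030×10⁶ m.
r₂ = 6371 + 10190 = 16561 km = 1.6561×10⁷ m.
Transfer ellipse a_t = (r₁ + r₂)/2 = 1.158×10⁷ m.
At r₁: circular v_c1 = √(μ/r₁) = 7770 m/s; transfer-perigee v_p = √[μ(2/r₁ − 1/a_t)] = 9291 m/s.
At r₂: circular v_c2 = √(μ/r₂) = 4906 m/s; transfer-apogee v_a = √[μ(2/r₂ − 1/a_t)] = 3704 m/s.
Δv₂ = v_c2 − v_a = 1202 m/s.
= 1.202 km/s.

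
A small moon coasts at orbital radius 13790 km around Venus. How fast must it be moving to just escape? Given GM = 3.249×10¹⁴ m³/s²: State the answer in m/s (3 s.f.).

v_esc ≈ 6860 m/s

r = 13790 km = 1.379×10⁷ m.
Escape speed v_esc = √(2μ/r) = √(2 × 3.249×10¹⁴ / 1.379×10⁷) = √(4.712×10⁷) = 6864 m/s.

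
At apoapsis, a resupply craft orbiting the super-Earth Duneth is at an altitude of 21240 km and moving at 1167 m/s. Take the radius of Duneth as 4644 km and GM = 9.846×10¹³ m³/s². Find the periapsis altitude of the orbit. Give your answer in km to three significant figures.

r_a = 4644 + 21240 = 25884 km = 2.588×10⁷ m.
Specific energy ε = v²/2 − μ/r = -3.123×10⁶ J/kg, so a = −μ/(2ε) = 1.576×10⁷ m.
The apsides satisfy r_p + r_a = 2a, so the periapsis radius is 2a − r_a = 5.644×10⁶ m = 5643.9 km.
Periapsis altitude = 5643.9 − 4644 = 999.88 km.

periapsis altitude ≈ 1000 km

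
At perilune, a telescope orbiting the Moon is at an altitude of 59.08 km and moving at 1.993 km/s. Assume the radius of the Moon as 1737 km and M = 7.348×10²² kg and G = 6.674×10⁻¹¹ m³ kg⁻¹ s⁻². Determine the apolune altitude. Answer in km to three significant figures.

μ = GM = 6.674×10⁻¹¹ × 7.348×10²² = 4.904×10¹² m³/s².
r_p = 1737 + 59.08 = 1796.1 km = 1.796×10⁶ m.
Specific energy ε = v²/2 − μ/r = -7.444×10⁵ J/kg, so a = −μ/(2ε) = 3.294×10⁶ m.
The apsides satisfy r_p + r_a = 2a, so the apolune radius is 2a − r_p = 4.792×10⁶ m = 4791.9 km.
Apolune altitude = 4791.9 − 1737 = 3054.9 km.

apolune altitude ≈ 3050 km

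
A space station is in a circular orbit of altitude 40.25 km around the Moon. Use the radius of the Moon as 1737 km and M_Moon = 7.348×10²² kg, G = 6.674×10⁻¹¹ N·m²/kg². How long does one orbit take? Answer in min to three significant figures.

μ = GM = 6.674×10⁻¹¹ × 7.348×10²² = 4.904×10¹² m³/s².
r = 1737 + 40.25 = 1777.2 km = 1.7772×10⁶ m.
Kepler's third law: T = 2π√(r³/μ) = 2π√((1.777×10⁶)³ / 4.904×10¹²).
r³/μ = 1.145×10⁶ s², so T = 2π × 1.070×10³ = 6.722×10³ s.
Converting: 6.722×10³ s ÷ 60.00 = 112.0 min.

T ≈ 112 min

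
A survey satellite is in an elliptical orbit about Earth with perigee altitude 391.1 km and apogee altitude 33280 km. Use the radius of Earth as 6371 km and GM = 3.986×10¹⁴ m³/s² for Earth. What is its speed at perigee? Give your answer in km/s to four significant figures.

v ≈ 10.04 km/s

r_p = 6371 + 391.1 = 6762.1 km = 6.7621×10⁶ m.
r_a = 6371 + 33280 = 39651 km = 3.9651×10⁷ m.
Semi-major axis a = (r_p + r_a)/2 = 23207 km = 2.321×10⁷ m.
Vis-viva: v² = μ(2/r − 1/a) = 3.986×10¹⁴ × (2.958×10⁻⁷ − 4.309×10⁻⁸) = 1.007×10⁸ m²/s².
v = 10040 m/s = 10.04 km/s.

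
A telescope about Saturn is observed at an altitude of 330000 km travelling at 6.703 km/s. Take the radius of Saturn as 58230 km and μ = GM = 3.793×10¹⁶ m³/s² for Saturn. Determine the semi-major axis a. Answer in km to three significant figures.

r = 58230 + 330000 = 3.8823×10⁵ km = 3.882×10⁸ m.
Vis-viva rearranged: 1/a = 2/r − v²/μ = 5.152×10⁻⁹ − 1.185×10⁻⁹ = 3.967×10⁻⁹ m⁻¹.
a = 2.521×10⁸ m = 2.5208×10⁵ km.

a ≈ 2.52×10⁵ km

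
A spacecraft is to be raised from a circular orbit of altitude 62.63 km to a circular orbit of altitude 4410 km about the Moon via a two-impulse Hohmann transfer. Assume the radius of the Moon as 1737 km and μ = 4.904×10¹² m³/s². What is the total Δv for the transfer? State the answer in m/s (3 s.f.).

Δv_total ≈ 695 m/s

r₁ = 1737 + 62.63 = 1799.6 km = 1.7996×10⁶ m.
r₂ = 1737 + 4410 = 6147.0 km = 6.1470×10⁶ m.
Transfer ellipse a_t = (r₁ + r₂)/2 = 3.973×10⁶ m.
At r₁: circular v_c1 = √(μ/r₁) = 1651 m/s; transfer-perilune v_p = √[μ(2/r₁ − 1/a_t)] = 2053 m/s.
Δv₁ = v_p − v_c1 = 402.5 m/s.
At r₂: circular v_c2 = √(μ/r₂) = 893.2 m/s; transfer-apolune v_a = √[μ(2/r₂ − 1/a_t)] = 601.1 m/s.
Δv₂ = v_c2 − v_a = 292.1 m/s.
Total Δv = Δv₁ + Δv₂ = 694.5 m/s.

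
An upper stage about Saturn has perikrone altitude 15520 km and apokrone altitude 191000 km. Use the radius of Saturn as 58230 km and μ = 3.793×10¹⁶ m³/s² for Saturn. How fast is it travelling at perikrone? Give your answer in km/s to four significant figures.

v ≈ 28.17 km/s

r_p = 58230 + 15520 = 73750 km = 7.3750×10⁷ m.
r_a = 58230 + 191000 = 249230 km = 2.4923×10⁸ m.
Semi-major axis a = (r_p + r_a)/2 = 1.6149×10⁵ km = 1.615×10⁸ m.
Vis-viva: v² = μ(2/r − 1/a) = 3.793×10¹⁶ × (2.712×10⁻⁸ − 6.192×10⁻⁹) = 7.937×10⁸ m²/s².
v = 28170 m/s = 28.17 km/s.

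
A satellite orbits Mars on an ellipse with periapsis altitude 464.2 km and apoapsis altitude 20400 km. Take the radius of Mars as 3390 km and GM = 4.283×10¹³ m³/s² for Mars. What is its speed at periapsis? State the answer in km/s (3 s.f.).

r_p = 3390 + 464.2 = 3854.2 km = 3.8542×10⁶ m.
r_a = 3390 + 20400 = 23790 km = 2.3790×10⁷ m.
Semi-major axis a = (r_p + r_a)/2 = 13822 km = 1.382×10⁷ m.
Vis-viva: v² = μ(2/r − 1/a) = 4.283×10¹³ × (5.189×10⁻⁷ − 7.235×10⁻⁸) = 1.913×10⁷ m²/s².
v = 4373 m/s = 4.373 km/s.

v ≈ 4.37 km/s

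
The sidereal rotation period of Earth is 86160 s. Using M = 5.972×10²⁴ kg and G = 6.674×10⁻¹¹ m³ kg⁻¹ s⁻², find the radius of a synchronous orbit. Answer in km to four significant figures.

μ = GM = 6.674×10⁻¹¹ × 5.972×10²⁴ = 3.986×10¹⁴ m³/s².
A synchronous orbit has period T, so by Kepler's third law a = (μT²/4π²)^(1/3).
μT²/4π² = 3.986×10¹⁴ × (8.616×10⁴)² / 39.48 = 7.495×10²² m³.
a = 4.216×10⁷ m = 42162 km.

r_sync ≈ 42160 km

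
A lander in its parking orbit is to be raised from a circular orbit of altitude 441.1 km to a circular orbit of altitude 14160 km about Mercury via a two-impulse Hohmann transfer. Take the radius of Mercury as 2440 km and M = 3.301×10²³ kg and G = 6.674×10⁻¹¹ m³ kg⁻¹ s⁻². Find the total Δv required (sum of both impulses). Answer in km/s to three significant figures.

μ = GM = 6.674×10⁻¹¹ × 3.301×10²³ = 2.203×10¹³ m³/s².
r₁ = 2440 + 441.1 = 2881.1 km = 2.8811×10⁶ m.
r₂ = 2440 + 14160 = 16600 km = 1.6600×10⁷ m.
Transfer ellipse a_t = (r₁ + r₂)/2 = 9.741×10⁶ m.
At r₁: circular v_c1 = √(μ/r₁) = 2765 m/s; transfer-periherm v_p = √[μ(2/r₁ − 1/a_t)] = 3610 m/s.
Δv₁ = v_p − v_c1 = 844.7 m/s.
At r₂: circular v_c2 = √(μ/r₂) = 1152 m/s; transfer-apoherm v_a = √[μ(2/r₂ − 1/a_t)] = 626.5 m/s.
Δv₂ = v_c2 − v_a = 525.5 m/s.
Total Δv = Δv₁ + Δv₂ = 1370 m/s = 1.370 km/s.

Δv_total ≈ 1.37 km/s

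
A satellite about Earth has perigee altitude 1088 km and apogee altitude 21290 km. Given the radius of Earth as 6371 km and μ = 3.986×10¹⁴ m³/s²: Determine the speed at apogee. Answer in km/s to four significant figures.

v ≈ 2.474 km/s

r_p = 6371 + 1088 = 7459.0 km = 7.4590×10⁶ m.
r_a = 6371 + 21290 = 27661 km = 2.7661×10⁷ m.
Semi-major axis a = (r_p + r_a)/2 = 17560 km = 1.756×10⁷ m.
Vis-viva: v² = μ(2/r − 1/a) = 3.986×10¹⁴ × (7.230×10⁻⁸ − 5.695×10⁻⁸) = 6.121×10⁶ m²/s².
v = 2474 m/s = 2.474 km/s.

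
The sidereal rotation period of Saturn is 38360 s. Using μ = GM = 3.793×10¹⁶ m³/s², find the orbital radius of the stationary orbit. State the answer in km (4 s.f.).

A synchronous orbit has period T, so by Kepler's third law a = (μT²/4π²)^(1/3).
μT²/4π² = 3.793×10¹⁶ × (3.836×10⁴)² / 39.48 = 1.414×10²⁴ m³.
a = 1.122×10⁸ m = 1.1223×10⁵ km.

r_sync ≈ 1.122×10⁵ km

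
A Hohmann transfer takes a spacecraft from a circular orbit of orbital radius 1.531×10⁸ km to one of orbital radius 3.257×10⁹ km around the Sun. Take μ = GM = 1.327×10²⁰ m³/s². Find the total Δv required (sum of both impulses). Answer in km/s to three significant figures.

Δv_total ≈ 15.7 km/s

r₁ = 1.531×10⁸ km = 1.531×10¹¹ m.
r₂ = 3.257×10⁹ km = 3.257×10¹² m.
Transfer ellipse a_t = (r₁ + r₂)/2 = 1.705×10¹² m.
At r₁: circular v_c1 = √(μ/r₁) = 29440 m/s; transfer-perihelion v_p = √[μ(2/r₁ − 1/a_t)] = 40690 m/s.
Δv₁ = v_p − v_c1 = 11250 m/s.
At r₂: circular v_c2 = √(μ/r₂) = 6383 m/s; transfer-aphelion v_a = √[μ(2/r₂ − 1/a_t)] = 1913 m/s.
Δv₂ = v_c2 − v_a = 4470 m/s.
Total Δv = Δv₁ + Δv₂ = 15720 m/s = 15.72 km/s.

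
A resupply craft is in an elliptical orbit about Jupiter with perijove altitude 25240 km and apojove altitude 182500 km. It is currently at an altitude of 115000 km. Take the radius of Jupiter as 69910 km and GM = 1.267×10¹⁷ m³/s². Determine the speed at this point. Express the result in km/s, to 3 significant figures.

v ≈ 25.3 km/s

r_p = 69910 + 25240 = 95150 km = 9.5150×10⁷ m.
r_a = 69910 + 182500 = 252410 km = 2.5241×10⁸ m.
r = 69910 + 115000 = 1.8491×10⁵ km = 1.849×10⁸ m.
Semi-major axis a = (r_p + r_a)/2 = 1.7378×10⁵ km = 1.738×10⁸ m.
Vis-viva: v² = μ(2/r − 1/a) = 1.267×10¹⁷ × (1.082×10⁻⁸ − 5.754×10⁻⁹) = 6.413×10⁸ m²/s².
v = 25320 m/s = 25.32 km/s.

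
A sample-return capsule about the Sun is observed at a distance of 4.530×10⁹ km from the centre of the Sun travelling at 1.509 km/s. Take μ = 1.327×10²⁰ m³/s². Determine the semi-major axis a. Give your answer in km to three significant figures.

a ≈ 2.36×10⁹ km

r = 4.530×10¹² m.
Vis-viva rearranged: 1/a = 2/r − v²/μ = 4.415×10⁻¹³ − 1.716×10⁻¹⁴ = 4.243×10⁻¹³ m⁻¹.
a = 2.357×10¹² m = 2.3566×10⁹ km.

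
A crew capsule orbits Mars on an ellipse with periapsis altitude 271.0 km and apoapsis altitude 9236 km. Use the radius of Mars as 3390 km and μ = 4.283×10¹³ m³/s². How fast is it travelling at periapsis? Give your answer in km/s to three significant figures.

v ≈ 4.26 km/s

r_p = 3390 + 271.0 = 3661.0 km = 3.6610×10⁶ m.
r_a = 3390 + 9236 = 12626 km = 1.2626×10⁷ m.
Semi-major axis a = (r_p + r_a)/2 = 8143.5 km = 8.144×10⁶ m.
Vis-viva: v² = μ(2/r − 1/a) = 4.283×10¹³ × (5.463×10⁻⁷ − 1.228×10⁻⁷) = 1.814×10⁷ m²/s².
v = 4259 m/s = 4.259 km/s.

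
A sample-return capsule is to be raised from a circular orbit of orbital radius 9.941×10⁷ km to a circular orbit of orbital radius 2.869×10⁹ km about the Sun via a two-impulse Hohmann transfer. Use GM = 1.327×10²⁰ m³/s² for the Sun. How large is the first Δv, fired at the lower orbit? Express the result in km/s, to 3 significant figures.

r₁ = 9.941×10⁷ km = 9.941×10¹⁰ m.
r₂ = 2.869×10⁹ km = 2.869×10¹² m.
Transfer ellipse a_t = (r₁ + r₂)/2 = 1.484×10¹² m.
At r₁: circular v_c1 = √(μ/r₁) = 36540 m/s; transfer-perihelion v_p = √[μ(2/r₁ − 1/a_t)] = 50800 m/s.
Δv₁ = v_p − v_c1 = 14260 m/s.
= 14.26 km/s.

Δv ≈ 14.3 km/s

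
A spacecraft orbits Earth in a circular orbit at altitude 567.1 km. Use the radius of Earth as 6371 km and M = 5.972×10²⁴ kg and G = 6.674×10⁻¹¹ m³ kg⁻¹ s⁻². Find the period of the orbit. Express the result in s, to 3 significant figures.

T ≈ 5750 s

μ = GM = 6.674×10⁻¹¹ × 5.972×10²⁴ = 3.986×10¹⁴ m³/s².
r = 6371 + 567.1 = 6938.1 km = 6.9381×10⁶ m.
Kepler's third law: T = 2π√(r³/μ) = 2π√((6.938×10⁶)³ / 3.986×10¹⁴).
r³/μ = 8.379×10⁵ s², so T = 2π × 9.154×10² = 5.752×10³ s.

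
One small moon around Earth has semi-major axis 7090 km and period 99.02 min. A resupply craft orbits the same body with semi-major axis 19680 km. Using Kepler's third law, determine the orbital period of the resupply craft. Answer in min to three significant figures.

Kepler's third law: T² ∝ a³, so T₂ = T₁ (a₂/a₁)^(3/2).
a₂/a₁ = 2.776, (a₂/a₁)^(3/2) = 4.625.
T₂ = 99.02 × 4.625 = 457.9 min.

T₂ ≈ 458 min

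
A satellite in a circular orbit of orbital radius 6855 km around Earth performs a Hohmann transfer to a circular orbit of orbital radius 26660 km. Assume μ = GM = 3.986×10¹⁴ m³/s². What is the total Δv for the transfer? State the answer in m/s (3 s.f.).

Δv_total ≈ 3390 m/s

r₁ = 6855 km = 6.855×10⁶ m.
r₂ = 26660 km = 2.666×10⁷ m.
Transfer ellipse a_t = (r₁ + r₂)/2 = 1.676×10⁷ m.
At r₁: circular v_c1 = √(μ/r₁) = 7625 m/s; transfer-perigee v_p = √[μ(2/r₁ − 1/a_t)] = 9618 m/s.
Δv₁ = v_p − v_c1 = 1993 m/s.
At r₂: circular v_c2 = √(μ/r₂) = 3867 m/s; transfer-apogee v_a = √[μ(2/r₂ − 1/a_t)] = 2473 m/s.
Δv₂ = v_c2 − v_a = 1394 m/s.
Total Δv = Δv₁ + Δv₂ = 3386 m/s.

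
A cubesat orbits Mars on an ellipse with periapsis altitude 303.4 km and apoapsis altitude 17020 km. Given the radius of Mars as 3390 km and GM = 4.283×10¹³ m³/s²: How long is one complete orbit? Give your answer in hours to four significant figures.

r_p = 3390 + 303.4 = 3693.4 km = 3.6934×10⁶ m.
r_a = 3390 + 17020 = 20410 km = 2.0410×10⁷ m.
Semi-major axis a = (r_p + r_a)/2 = (3693.4 + 20410)/2 = 12052 km = 1.205×10⁷ m.
By Kepler's third law T = 2π√(a³/μ) = 2π × 6.393×10³ = 4.017×10⁴ s.
= 11.16 hours.

T ≈ 11.16 hours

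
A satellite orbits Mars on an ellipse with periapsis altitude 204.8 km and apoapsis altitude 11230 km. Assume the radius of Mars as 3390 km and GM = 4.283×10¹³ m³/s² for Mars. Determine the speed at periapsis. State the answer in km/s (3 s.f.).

r_p = 3390 + 204.8 = 3594.8 km = 3.5948×10⁶ m.
r_a = 3390 + 11230 = 14620 km = 1.4620×10⁷ m.
Semi-major axis a = (r_p + r_a)/2 = 9107.4 km = 9.107×10⁶ m.
Vis-viva: v² = μ(2/r − 1/a) = 4.283×10¹³ × (5.564×10⁻⁷ − 1.098×10⁻⁷) = 1.913×10⁷ m²/s².
v = 4373 m/s = 4.373 km/s.

v ≈ 4.37 km/s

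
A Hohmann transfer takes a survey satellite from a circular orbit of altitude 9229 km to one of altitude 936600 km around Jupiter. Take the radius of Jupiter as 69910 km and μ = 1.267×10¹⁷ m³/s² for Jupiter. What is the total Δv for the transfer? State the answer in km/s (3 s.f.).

Δv_total ≈ 21.4 km/s

r₁ = 69910 + 9229 = 79139 km = 7.9139×10⁷ m.
r₂ = 69910 + 936600 = 1006500 km = 1.0065×10⁹ m.
Transfer ellipse a_t = (r₁ + r₂)/2 = 5.428×10⁸ m.
At r₁: circular v_c1 = √(μ/r₁) = 40010 m/s; transfer-perijove v_p = √[μ(2/r₁ − 1/a_t)] = 54480 m/s.
Δv₁ = v_p − v_c1 = 14470 m/s.
At r₂: circular v_c2 = √(μ/r₂) = 11220 m/s; transfer-apojove v_a = √[μ(2/r₂ − 1/a_t)] = 4284 m/s.
Δv₂ = v_c2 − v_a = 6936 m/s.
Total Δv = Δv₁ + Δv₂ = 21410 m/s = 21.41 km/s.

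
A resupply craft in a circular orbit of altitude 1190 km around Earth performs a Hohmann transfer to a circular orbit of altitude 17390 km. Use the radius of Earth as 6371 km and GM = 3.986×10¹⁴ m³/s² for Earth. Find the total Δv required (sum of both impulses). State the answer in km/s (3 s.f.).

r₁ = 6371 + 1190 = 7561.0 km = 7.5610×10⁶ m.
r₂ = 6371 + 17390 = 23761 km = 2.3761×10⁷ m.
Transfer ellipse a_t = (r₁ + r₂)/2 = 1.566×10⁷ m.
At r₁: circular v_c1 = √(μ/r₁) = 7261 m/s; transfer-perigee v_p = √[μ(2/r₁ − 1/a_t)] = 8943 m/s.
Δv₁ = v_p − v_c1 = 1683 m/s.
At r₂: circular v_c2 = √(μ/r₂) = 4096 m/s; transfer-apogee v_a = √[μ(2/r₂ − 1/a_t)] = 2846 m/s.
Δv₂ = v_c2 − v_a = 1250 m/s.
Total Δv = Δv₁ + Δv₂ = 2933 m/s = 2.933 km/s.

Δv_total ≈ 2.93 km/s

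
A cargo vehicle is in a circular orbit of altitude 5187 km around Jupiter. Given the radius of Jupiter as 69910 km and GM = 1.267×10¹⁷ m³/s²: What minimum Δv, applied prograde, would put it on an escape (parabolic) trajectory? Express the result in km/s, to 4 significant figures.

Δv ≈ 17.01 km/s

r = 69910 + 5187 = 75097 km = 7.5097×10⁷ m.
Circular speed v_c = √(μ/r) = 41070 m/s.
Escape speed v_esc = √(2μ/r) = √2 × v_c = 58090 m/s.
Δv = v_esc − v_c = 17010 m/s = 17.01 km/s.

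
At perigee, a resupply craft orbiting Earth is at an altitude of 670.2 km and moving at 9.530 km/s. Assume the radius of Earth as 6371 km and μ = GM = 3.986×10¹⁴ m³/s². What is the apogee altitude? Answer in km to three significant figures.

r_p = 6371 + 670.2 = 7041.2 km = 7.041×10⁶ m.
Specific energy ε = v²/2 − μ/r = -1.120×10⁷ J/kg, so a = −μ/(2ε) = 1.780×10⁷ m.
The apsides satisfy r_p + r_a = 2a, so the apogee radius is 2a − r_p = 2.855×10⁷ m = 28551 km.
Apogee altitude = 28551 − 6371 = 22180 km.

apogee altitude ≈ 22200 km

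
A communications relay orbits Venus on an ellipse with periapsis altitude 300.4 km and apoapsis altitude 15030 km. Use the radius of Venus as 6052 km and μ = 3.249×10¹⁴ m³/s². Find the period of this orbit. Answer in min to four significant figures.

T ≈ 295.2 min

r_p = 6052 + 300.4 = 6352.4 km = 6.3524×10⁶ m.
r_a = 6052 + 15030 = 21082 km = 2.1082×10⁷ m.
Semi-major axis a = (r_p + r_a)/2 = (6352.4 + 21082)/2 = 13717 km = 1.372×10⁷ m.
By Kepler's third law T = 2π√(a³/μ) = 2π × 2.819×10³ = 1.771×10⁴ s.
= 295.2 min.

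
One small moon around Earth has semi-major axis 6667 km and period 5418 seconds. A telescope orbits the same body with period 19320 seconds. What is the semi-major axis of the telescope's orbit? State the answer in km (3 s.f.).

Kepler's third law: a³ ∝ T², so a₂ = a₁ (T₂/T₁)^(2/3).
T₂/T₁ = 3.566, (T₂/T₁)^(2/3) = 2.334.
a₂ = 6667 × 2.334 = 15560 km.

a₂ ≈ 15600 km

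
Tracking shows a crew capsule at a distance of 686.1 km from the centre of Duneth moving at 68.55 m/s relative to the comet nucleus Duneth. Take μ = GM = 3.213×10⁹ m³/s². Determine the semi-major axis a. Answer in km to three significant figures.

r = 6.861×10⁵ m.
Specific orbital energy ε = v²/2 − μ/r = (68.55)²/2 − 3.213×10⁹/6.861×10⁵ = -2.333×10³ J/kg.
Since ε = −μ/(2a), a = −μ/(2ε) = 6.885×10⁵ m = 688.47 km.

a ≈ 688 km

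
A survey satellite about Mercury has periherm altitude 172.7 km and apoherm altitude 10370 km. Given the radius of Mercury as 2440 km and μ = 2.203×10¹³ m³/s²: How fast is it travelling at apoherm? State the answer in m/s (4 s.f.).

v ≈ 763.3 m/s

r_p = 2440 + 172.7 = 2612.7 km = 2.6127×10⁶ m.
r_a = 2440 + 10370 = 12810 km = 1.2810×10⁷ m.
Semi-major axis a = (r_p + r_a)/2 = 7711.4 km = 7.711×10⁶ m.
Vis-viva: v² = μ(2/r − 1/a) = 2.203×10¹³ × (1.561×10⁻⁷ − 1.297×10⁻⁷) = 5.827×10⁵ m²/s².
v = 763.3 m/s.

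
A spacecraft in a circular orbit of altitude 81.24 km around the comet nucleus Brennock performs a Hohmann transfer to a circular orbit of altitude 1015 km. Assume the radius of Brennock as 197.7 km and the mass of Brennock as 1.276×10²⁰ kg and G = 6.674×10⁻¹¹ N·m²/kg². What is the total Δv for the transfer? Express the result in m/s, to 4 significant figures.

Δv_total ≈ 80.63 m/s

μ = GM = 6.674×10⁻¹¹ × 1.276×10²⁰ = 8.516×10⁹ m³/s².
r₁ = 197.7 + 81.24 = 278.94 km = 2.7894×10⁵ m.
r₂ = 197.7 + 1015 = 1212.7 km = 1.2127×10⁶ m.
Transfer ellipse a_t = (r₁ + r₂)/2 = 7.458×10⁵ m.
At r₁: circular v_c1 = √(μ/r₁) = 174.7 m/s; transfer-periapsis v_p = √[μ(2/r₁ − 1/a_t)] = 222.8 m/s.
Δv₁ = v_p − v_c1 = 48.08 m/s.
At r₂: circular v_c2 = √(μ/r₂) = 83.80 m/s; transfer-apoapsis v_a = √[μ(2/r₂ − 1/a_t)] = 51.25 m/s.
Δv₂ = v_c2 − v_a = 32.55 m/s.
Total Δv = Δv₁ + Δv₂ = 80.63 m/s.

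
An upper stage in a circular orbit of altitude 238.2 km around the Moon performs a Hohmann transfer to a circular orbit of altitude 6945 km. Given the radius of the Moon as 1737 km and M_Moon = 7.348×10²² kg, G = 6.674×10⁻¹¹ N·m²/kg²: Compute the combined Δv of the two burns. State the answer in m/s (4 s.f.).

Δv_total ≈ 729.6 m/s

μ = GM = 6.674×10⁻¹¹ × 7.348×10²² = 4.904×10¹² m³/s².
r₁ = 1737 + 238.2 = 1975.2 km = 1.9752×10⁶ m.
r₂ = 1737 + 6945 = 8682.0 km = 8.6820×10⁶ m.
Transfer ellipse a_t = (r₁ + r₂)/2 = 5.329×10⁶ m.
At r₁: circular v_c1 = √(μ/r₁) = 1576 m/s; transfer-perilune v_p = √[μ(2/r₁ − 1/a_t)] = 2011 m/s.
Δv₁ = v_p − v_c1 = 435.6 m/s.
At r₂: circular v_c2 = √(μ/r₂) = 751.6 m/s; transfer-apolune v_a = √[μ(2/r₂ − 1/a_t)] = 457.6 m/s.
Δv₂ = v_c2 − v_a = 294.0 m/s.
Total Δv = Δv₁ + Δv₂ = 729.6 m/s.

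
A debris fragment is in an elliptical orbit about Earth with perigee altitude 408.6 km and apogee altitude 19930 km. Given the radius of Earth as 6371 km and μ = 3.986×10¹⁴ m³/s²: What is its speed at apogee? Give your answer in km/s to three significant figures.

v ≈ 2.49 km/s

r_p = 6371 + 408.6 = 6779.6 km = 6.7796×10⁶ m.
r_a = 6371 + 19930 = 26301 km = 2.6301×10⁷ m.
Semi-major axis a = (r_p + r_a)/2 = 16540 km = 1.654×10⁷ m.
Vis-viva: v² = μ(2/r − 1/a) = 3.986×10¹⁴ × (7.604×10⁻⁸ − 6.046×10⁻⁸) = 6.212×10⁶ m²/s².
v = 2492 m/s = 2.492 km/s.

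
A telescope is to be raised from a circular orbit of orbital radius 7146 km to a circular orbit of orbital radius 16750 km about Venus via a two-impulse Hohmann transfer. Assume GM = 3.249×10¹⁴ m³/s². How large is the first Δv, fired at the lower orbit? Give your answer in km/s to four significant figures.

r₁ = 7146 km = 7.146×10⁶ m.
r₂ = 16750 km = 1.675×10⁷ m.
Transfer ellipse a_t = (r₁ + r₂)/2 = 1.195×10⁷ m.
At r₁: circular v_c1 = √(μ/r₁) = 6743 m/s; transfer-periapsis v_p = √[μ(2/r₁ − 1/a_t)] = 7984 m/s.
Δv₁ = v_p − v_c1 = 1241 m/s.
= 1.241 km/s.

Δv ≈ 1.241 km/s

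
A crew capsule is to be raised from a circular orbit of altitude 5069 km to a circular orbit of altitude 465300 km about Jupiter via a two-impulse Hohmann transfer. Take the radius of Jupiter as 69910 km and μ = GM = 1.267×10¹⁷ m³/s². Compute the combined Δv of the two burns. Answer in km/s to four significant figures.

r₁ = 69910 + 5069 = 74979 km = 7.4979×10⁷ m.
r₂ = 69910 + 465300 = 535210 km = 5.3521×10⁸ m.
Transfer ellipse a_t = (r₁ + r₂)/2 = 3.051×10⁸ m.
At r₁: circular v_c1 = √(μ/r₁) = 41110 m/s; transfer-perijove v_p = √[μ(2/r₁ − 1/a_t)] = 54450 m/s.
Δv₁ = v_p − v_c1 = 13340 m/s.
At r₂: circular v_c2 = √(μ/r₂) = 15390 m/s; transfer-apojove v_a = √[μ(2/r₂ − 1/a_t)] = 7627 m/s.
Δv₂ = v_c2 − v_a = 7759 m/s.
Total Δv = Δv₁ + Δv₂ = 21100 m/s = 21.10 km/s.

Δv_total ≈ 21.10 km/s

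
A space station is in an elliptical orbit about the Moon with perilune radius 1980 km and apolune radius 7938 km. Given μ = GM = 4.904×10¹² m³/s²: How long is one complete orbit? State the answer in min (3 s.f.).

T ≈ 522 min

Semi-major axis a = (r_p + r_a)/2 = (1980.0 + 7938.0)/2 = 4959.0 km = 4.959×10⁶ m.
By Kepler's third law T = 2π√(a³/μ) = 2π × 4.987×10³ = 3.133×10⁴ s.
= 522.2 min.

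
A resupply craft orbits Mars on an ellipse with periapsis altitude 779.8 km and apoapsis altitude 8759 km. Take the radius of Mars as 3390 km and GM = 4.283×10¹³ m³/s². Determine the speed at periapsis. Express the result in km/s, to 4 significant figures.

r_p = 3390 + 779.8 = 4169.8 km = 4.1698×10⁶ m.
r_a = 3390 + 8759 = 12149 km = 1.2149×10⁷ m.
Semi-major axis a = (r_p + r_a)/2 = 8159.4 km = 8.159×10⁶ m.
Vis-viva: v² = μ(2/r − 1/a) = 4.283×10¹³ × (4.796×10⁻⁷ − 1.226×10⁻⁷) = 1.529×10⁷ m²/s².
v = 3911 m/s = 3.911 km/s.

v ≈ 3.911 km/s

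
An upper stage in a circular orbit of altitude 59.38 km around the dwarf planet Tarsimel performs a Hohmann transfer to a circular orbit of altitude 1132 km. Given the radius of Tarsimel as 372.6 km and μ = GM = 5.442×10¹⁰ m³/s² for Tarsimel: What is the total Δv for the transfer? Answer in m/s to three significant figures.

Δv_total ≈ 151 m/s

r₁ = 372.6 + 59.38 = 431.98 km = 4.3198×10⁵ m.
r₂ = 372.6 + 1132 = 1504.6 km = 1.5046×10⁶ m.
Transfer ellipse a_t = (r₁ + r₂)/2 = 9.683×10⁵ m.
At r₁: circular v_c1 = √(μ/r₁) = 354.9 m/s; transfer-periapsis v_p = √[μ(2/r₁ − 1/a_t)] = 442.4 m/s.
Δv₁ = v_p − v_c1 = 87.51 m/s.
At r₂: circular v_c2 = √(μ/r₂) = 190.2 m/s; transfer-apoapsis v_a = √[μ(2/r₂ − 1/a_t)] = 127.0 m/s.
Δv₂ = v_c2 − v_a = 63.15 m/s.
Total Δv = Δv₁ + Δv₂ = 150.7 m/s.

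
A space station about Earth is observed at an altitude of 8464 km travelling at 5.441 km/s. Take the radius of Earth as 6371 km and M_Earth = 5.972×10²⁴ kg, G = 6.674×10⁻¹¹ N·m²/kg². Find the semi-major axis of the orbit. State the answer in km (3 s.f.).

μ = GM = 6.674×10⁻¹¹ × 5.972×10²⁴ = 3.986×10¹⁴ m³/s².
r = 6371 + 8464 = 14835 km = 1.484×10⁷ m.
Specific orbital energy ε = v²/2 − μ/r = (5441)²/2 − 3.986×10¹⁴/1.484×10⁷ = -1.206×10⁷ J/kg.
Since ε = −μ/(2a), a = −μ/(2ε) = 1.652×10⁷ m = 16518 km.

a ≈ 16500 km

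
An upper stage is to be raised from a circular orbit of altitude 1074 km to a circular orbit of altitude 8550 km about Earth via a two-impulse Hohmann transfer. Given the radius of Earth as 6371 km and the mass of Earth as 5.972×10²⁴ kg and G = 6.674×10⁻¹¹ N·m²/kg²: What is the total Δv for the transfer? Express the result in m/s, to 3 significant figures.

Δv_total ≈ 2090 m/s

μ = GM = 6.674×10⁻¹¹ × 5.972×10²⁴ = 3.986×10¹⁴ m³/s².
r₁ = 6371 + 1074 = 7445.0 km = 7.4450×10⁶ m.
r₂ = 6371 + 8550 = 14921 km = 1.4921×10⁷ m.
Transfer ellipse a_t = (r₁ + r₂)/2 = 1.118×10⁷ m.
At r₁: circular v_c1 = √(μ/r₁) = 7317 m/s; transfer-perigee v_p = √[μ(2/r₁ − 1/a_t)] = 8452 m/s.
Δv₁ = v_p − v_c1 = 1135 m/s.
At r₂: circular v_c2 = √(μ/r₂) = 5168 m/s; transfer-apogee v_a = √[μ(2/r₂ − 1/a_t)] = 4217 m/s.
Δv₂ = v_c2 − v_a = 951.3 m/s.
Total Δv = Δv₁ + Δv₂ = 2086 m/s.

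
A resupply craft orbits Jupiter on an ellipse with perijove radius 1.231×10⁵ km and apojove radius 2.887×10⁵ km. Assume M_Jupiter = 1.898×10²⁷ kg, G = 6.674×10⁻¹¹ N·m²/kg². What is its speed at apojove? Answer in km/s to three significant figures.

v ≈ 16.2 km/s

μ = GM = 6.674×10⁻¹¹ × 1.898×10²⁷ = 1.267×10¹⁷ m³/s².
Semi-major axis a = (r_p + r_a)/2 = 2.0590×10⁵ km = 2.059×10⁸ m.
Vis-viva: v² = μ(2/r − 1/a) = 1.267×10¹⁷ × (6.928×10⁻⁹ − 4.857×10⁻⁹) = 2.623×10⁸ m²/s².
v = 16200 m/s = 16.20 km/s.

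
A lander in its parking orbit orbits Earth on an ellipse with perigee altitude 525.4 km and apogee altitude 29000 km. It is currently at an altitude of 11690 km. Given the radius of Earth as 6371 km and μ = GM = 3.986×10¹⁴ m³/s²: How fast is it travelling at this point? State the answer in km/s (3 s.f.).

v ≈ 5.03 km/s

r_p = 6371 + 525.4 = 6896.4 km = 6.8964×10⁶ m.
r_a = 6371 + 29000 = 35371 km = 3.5371×10⁷ m.
r = 6371 + 11690 = 18061 km = 1.806×10⁷ m.
Semi-major axis a = (r_p + r_a)/2 = 21134 km = 2.113×10⁷ m.
Vis-viva: v² = μ(2/r − 1/a) = 3.986×10¹⁴ × (1.107×10⁻⁷ − 4.732×10⁻⁸) = 2.528×10⁷ m²/s².
v = 5028 m/s = 5.028 km/s.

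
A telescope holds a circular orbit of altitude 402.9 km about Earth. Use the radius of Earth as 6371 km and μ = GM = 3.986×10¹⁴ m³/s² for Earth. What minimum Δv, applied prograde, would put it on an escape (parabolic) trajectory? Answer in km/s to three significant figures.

Δv ≈ 3.18 km/s

r = 6371 + 402.9 = 6773.9 km = 6.7739×10⁶ m.
Circular speed v_c = √(μ/r) = 7671 m/s.
Escape speed v_esc = √(2μ/r) = √2 × v_c = 10850 m/s.
Δv = v_esc − v_c = 3177 m/s = 3.177 km/s.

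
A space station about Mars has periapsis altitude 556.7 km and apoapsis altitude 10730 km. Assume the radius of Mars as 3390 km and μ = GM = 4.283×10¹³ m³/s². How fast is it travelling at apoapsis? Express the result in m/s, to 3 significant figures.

r_p = 3390 + 556.7 = 3946.7 km = 3.9467×10⁶ m.
r_a = 3390 + 10730 = 14120 km = 1.4120×10⁷ m.
Semi-major axis a = (r_p + r_a)/2 = 9033.4 km = 9.033×10⁶ m.
Vis-viva: v² = μ(2/r − 1/a) = 4.283×10¹³ × (1.416×10⁻⁷ − 1.107×10⁻⁷) = 1.325×10⁶ m²/s².
v = 1151 m/s.

v ≈ 1150 m/s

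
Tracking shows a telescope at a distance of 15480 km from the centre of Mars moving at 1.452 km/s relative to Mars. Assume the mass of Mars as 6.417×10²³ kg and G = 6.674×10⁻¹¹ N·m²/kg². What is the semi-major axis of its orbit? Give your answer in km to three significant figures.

μ = GM = 6.674×10⁻¹¹ × 6.417×10²³ = 4.283×10¹³ m³/s².
r = 1.548×10⁷ m.
Specific orbital energy ε = v²/2 − μ/r = (1452)²/2 − 4.283×10¹³/1.548×10⁷ = -1.712×10⁶ J/kg.
Since ε = −μ/(2a), a = −μ/(2ε) = 1.250×10⁷ m = 12505 km.

a ≈ 12500 km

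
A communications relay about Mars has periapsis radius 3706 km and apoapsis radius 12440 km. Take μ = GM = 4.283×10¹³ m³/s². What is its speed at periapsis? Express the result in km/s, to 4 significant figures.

Semi-major axis a = (r_p + r_a)/2 = 8073.0 km = 8.073×10⁶ m.
Vis-viva: v² = μ(2/r − 1/a) = 4.283×10¹³ × (5.397×10⁻⁷ − 1.239×10⁻⁷) = 1.781×10⁷ m²/s².
v = 4220 m/s = 4.220 km/s.

v ≈ 4.220 km/s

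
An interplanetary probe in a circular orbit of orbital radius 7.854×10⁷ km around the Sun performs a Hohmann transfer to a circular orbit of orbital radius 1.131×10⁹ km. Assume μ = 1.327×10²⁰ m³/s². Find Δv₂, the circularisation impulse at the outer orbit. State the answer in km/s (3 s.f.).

r₁ = 7.854×10⁷ km = 7.854×10¹⁰ m.
r₂ = 1.131×10⁹ km = 1.131×10¹² m.
Transfer ellipse a_t = (r₁ + r₂)/2 = 6.048×10¹¹ m.
At r₁: circular v_c1 = √(μ/r₁) = 41100 m/s; transfer-perihelion v_p = √[μ(2/r₁ − 1/a_t)] = 56210 m/s.
At r₂: circular v_c2 = √(μ/r₂) = 10830 m/s; transfer-aphelion v_a = √[μ(2/r₂ − 1/a_t)] = 3904 m/s.
Δv₂ = v_c2 − v_a = 6928 m/s.
= 6.928 km/s.

Δv ≈ 6.93 km/s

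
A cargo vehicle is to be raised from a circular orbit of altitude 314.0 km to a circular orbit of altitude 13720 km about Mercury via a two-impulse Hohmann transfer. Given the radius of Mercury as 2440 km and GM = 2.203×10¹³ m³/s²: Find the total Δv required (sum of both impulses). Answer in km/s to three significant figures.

Δv_total ≈ 1.41 km/s

r₁ = 2440 + 314.0 = 2754.0 km = 2.7540×10⁶ m.
r₂ = 2440 + 13720 = 16160 km = 1.6160×10⁷ m.
Transfer ellipse a_t = (r₁ + r₂)/2 = 9.457×10⁶ m.
At r₁: circular v_c1 = √(μ/r₁) = 2828 m/s; transfer-periherm v_p = √[μ(2/r₁ − 1/a_t)] = 3697 m/s.
Δv₁ = v_p − v_c1 = 868.9 m/s.
At r₂: circular v_c2 = √(μ/r₂) = 1168 m/s; transfer-apoherm v_a = √[μ(2/r₂ − 1/a_t)] = 630.1 m/s.
Δv₂ = v_c2 − v_a = 537.5 m/s.
Total Δv = Δv₁ + Δv₂ = 1406 m/s = 1.406 km/s.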